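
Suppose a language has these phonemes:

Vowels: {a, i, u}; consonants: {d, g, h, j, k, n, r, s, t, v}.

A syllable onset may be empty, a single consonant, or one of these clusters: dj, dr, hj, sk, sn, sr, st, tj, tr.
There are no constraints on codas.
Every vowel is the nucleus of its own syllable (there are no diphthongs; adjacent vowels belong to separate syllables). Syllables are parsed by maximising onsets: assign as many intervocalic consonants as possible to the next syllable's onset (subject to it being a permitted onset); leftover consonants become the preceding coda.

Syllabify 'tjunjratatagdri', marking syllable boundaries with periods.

tjunj.ra.ta.tag.dri

The vowels are u, a, a, a, i — 5 nuclei, so 5 syllables.
σ1/σ2 boundary: /njr/ — longest licit onset from the right is /r/, leaving /nj/ as coda.
σ2/σ3 boundary: /t/ → onset of the next syllable (single consonants are always licit onsets).
σ3/σ4 boundary: /t/ is a single consonant, so it becomes the next onset.
σ4/σ5 boundary: cluster /gdr/ — the longest permitted-onset suffix is /dr/; onset = /dr/, preceding coda = /g/.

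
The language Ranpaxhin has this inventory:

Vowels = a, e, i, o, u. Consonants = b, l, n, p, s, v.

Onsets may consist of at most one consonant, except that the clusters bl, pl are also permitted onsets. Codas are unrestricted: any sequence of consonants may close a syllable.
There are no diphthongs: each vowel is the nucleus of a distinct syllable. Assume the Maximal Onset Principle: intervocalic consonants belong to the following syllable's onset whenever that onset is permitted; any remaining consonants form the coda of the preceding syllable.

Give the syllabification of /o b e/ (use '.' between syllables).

o.be

Nuclei (vowels): o, e → 2 syllables.
/o…e/ gap (V1→V2): /b/ is a single consonant, so it becomes the next onset.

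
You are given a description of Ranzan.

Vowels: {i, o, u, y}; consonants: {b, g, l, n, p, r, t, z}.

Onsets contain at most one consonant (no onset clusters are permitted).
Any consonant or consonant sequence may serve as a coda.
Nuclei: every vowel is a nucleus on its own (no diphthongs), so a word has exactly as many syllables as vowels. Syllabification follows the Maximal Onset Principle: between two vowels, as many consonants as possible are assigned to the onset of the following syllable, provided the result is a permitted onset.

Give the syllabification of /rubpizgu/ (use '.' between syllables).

Nuclei (vowels): u, i, u → 3 syllables.
σ1/σ2 boundary: /bp/ — longest licit onset from the right is /p/, leaving /b/ as coda.
σ2/σ3 boundary: /zg/; trying suffixes from longest down, /g/ is the first permitted one, so coda /z/ | onset /g/.

rub.piz.gu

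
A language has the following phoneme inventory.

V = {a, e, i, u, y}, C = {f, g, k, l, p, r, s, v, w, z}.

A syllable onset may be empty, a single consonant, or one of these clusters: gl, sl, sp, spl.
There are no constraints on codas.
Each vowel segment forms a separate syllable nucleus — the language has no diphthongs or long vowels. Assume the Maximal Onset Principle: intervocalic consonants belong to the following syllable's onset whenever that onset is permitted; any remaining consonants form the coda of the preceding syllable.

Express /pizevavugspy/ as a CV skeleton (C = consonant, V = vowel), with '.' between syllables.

CV.CV.CV.CVC.CCV

The vowels are i, e, a, u, y — 5 nuclei, so 5 syllables.
σ1/σ2 boundary: /z/ → onset of the next syllable (single consonants are always licit onsets).
σ2/σ3 boundary: just /v/ — single C goes to the following onset.
σ3/σ4 boundary: /v/ → onset of the next syllable (single consonants are always licit onsets).
σ4/σ5 boundary: /gsp/ splits as /g/ + /sp/ (/sp/ is the longest suffix that is a licit onset).
Putting it together: pi.ze.va.vug.spy.
Mapping each syllable to C/V: /pi/ → CV, /ze/ → CV, /va/ → CV, /vug/ → CVC, /spy/ → CCV.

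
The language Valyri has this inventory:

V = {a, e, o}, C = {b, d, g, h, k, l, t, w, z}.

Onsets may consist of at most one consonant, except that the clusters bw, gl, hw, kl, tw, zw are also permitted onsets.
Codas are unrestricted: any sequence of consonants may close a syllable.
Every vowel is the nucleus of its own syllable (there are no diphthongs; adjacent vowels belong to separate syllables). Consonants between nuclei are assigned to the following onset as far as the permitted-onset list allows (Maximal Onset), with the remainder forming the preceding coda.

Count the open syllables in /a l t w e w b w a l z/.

Vowels present: a, e, a; each is a nucleus, giving 3 syllables.
/a…e/ gap (V1→V2): /ltw/; trying suffixes from longest down, /tw/ is the first permitted one, so coda /l/ | onset /tw/.
/e…a/ gap (V2→V3): /wbw/ — longest licit onset from the right is /bw/, leaving /w/ as coda.
Result: al.twew.bwalz.
Classifying each syllable: /al/ (closed), /twew/ (closed), /bwalz/ (closed).
Open syllables: 0.

0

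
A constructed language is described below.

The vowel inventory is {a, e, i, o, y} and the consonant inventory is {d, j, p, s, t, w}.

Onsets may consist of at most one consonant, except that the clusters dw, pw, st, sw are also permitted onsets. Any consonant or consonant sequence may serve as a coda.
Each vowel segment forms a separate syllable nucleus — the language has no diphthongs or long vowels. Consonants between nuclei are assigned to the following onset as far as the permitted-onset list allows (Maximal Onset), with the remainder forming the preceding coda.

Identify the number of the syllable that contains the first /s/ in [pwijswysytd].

2

Vowels present: i, y, y; each is a nucleus, giving 3 syllables.
V1 /i/ – V2 /y/: /jsw/ — longest licit onset from the right is /sw/, leaving /j/ as coda.
V2 /y/ – V3 /y/: /s/ is a single consonant, so it becomes the next onset.
So the parse is pwij.swy.sytd.
The first /s/ is in the onset of syllable 2 (/swy/).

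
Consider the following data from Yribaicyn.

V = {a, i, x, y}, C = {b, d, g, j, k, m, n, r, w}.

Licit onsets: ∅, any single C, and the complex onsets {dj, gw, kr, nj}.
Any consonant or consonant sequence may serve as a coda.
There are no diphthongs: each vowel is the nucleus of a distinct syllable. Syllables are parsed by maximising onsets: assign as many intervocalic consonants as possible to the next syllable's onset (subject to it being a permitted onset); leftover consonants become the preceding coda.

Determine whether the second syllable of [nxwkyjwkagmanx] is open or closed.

closed

The vowels are x, y, a, a, x — 5 nuclei, so 5 syllables.
σ1/σ2 boundary: /wk/; trying suffixes from longest down, /k/ is the first permitted one, so coda /w/ | onset /k/.
σ2/σ3 boundary: /jwk/ splits as /jw/ + /k/ (/k/ is the longest suffix that is a licit onset).
σ3/σ4 boundary: /gm/ — longest licit onset from the right is /m/, leaving /g/ as coda.
σ4/σ5 boundary: /n/ is a single consonant, so it becomes the next onset.
So the parse is nxw.kyjw.kag.ma.nx.
Syllable 2 is /kyjw/ with coda /jw/, so it is closed.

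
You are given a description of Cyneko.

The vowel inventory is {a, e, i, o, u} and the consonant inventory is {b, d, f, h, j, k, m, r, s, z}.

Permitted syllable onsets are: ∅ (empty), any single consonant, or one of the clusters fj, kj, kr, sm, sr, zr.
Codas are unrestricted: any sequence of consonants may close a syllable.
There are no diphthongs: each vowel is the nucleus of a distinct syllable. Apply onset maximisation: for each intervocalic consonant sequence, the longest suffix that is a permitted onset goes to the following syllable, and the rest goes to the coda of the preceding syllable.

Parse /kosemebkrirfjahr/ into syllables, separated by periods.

Vowels present: o, e, e, i, a; each is a nucleus, giving 5 syllables.
V1 /o/ – V2 /e/: just /s/ — single C goes to the following onset.
V2 /e/ – V3 /e/: /m/ is a single consonant, so it becomes the next onset.
V3 /e/ – V4 /i/: /bkr/ splits as /b/ + /kr/ (/kr/ is the longest suffix that is a licit onset).
V4 /i/ – V5 /a/: /rfj/ splits as /r/ + /fj/ (/fj/ is the longest suffix that is a licit onset).

ko.se.meb.krir.fjahr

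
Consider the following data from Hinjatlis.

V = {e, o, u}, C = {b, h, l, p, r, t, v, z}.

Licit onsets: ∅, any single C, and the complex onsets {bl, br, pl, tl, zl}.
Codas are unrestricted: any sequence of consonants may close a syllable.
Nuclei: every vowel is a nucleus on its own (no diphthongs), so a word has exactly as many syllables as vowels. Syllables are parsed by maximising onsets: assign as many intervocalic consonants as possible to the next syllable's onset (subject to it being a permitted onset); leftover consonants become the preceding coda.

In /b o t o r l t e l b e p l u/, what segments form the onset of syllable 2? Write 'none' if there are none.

t

Vowels present: o, o, e, e, u; each is a nucleus, giving 5 syllables.
V1 /o/ – V2 /o/: /t/ is a single consonant, so it becomes the next onset.
V2 /o/ – V3 /e/: /rlt/ splits as /rl/ + /t/ (/t/ is the longest suffix that is a licit onset).
V3 /e/ – V4 /e/: /lb/ splits as /l/ + /b/ (/b/ is the longest suffix that is a licit onset).
V4 /e/ – V5 /u/: cluster /pl/ — /pl/ is itself a permitted onset, so the whole cluster goes right; preceding coda = ∅.
Syllabification: bo.torl.tel.be.plu.
Syllable 2 is /torl/: onset /t/, nucleus /o/, coda /rl/.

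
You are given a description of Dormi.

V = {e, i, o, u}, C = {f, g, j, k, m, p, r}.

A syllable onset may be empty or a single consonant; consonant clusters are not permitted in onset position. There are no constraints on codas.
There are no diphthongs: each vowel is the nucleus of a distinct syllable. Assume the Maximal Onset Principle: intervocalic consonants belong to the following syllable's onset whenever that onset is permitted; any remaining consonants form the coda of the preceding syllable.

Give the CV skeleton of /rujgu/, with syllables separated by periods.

CVC.CV

Vowels present: u, u; each is a nucleus, giving 2 syllables.
/u…u/ gap (V1→V2): /jg/; trying suffixes from longest down, /g/ is the first permitted one, so coda /j/ | onset /g/.
Syllabification: ruj.gu.
Mapping each syllable to C/V: /ruj/ → CVC, /gu/ → CV.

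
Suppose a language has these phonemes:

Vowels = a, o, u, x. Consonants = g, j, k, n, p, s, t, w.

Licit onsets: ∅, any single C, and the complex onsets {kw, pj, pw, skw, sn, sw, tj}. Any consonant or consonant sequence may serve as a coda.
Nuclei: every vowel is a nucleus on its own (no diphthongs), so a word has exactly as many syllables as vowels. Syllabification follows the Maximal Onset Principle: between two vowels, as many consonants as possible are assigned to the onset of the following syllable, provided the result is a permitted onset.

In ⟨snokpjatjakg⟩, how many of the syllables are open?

The vowels are o, a, a — 3 nuclei, so 3 syllables.
Between /o/ (V1) and /a/ (V2): /kpj/ — longest licit onset from the right is /pj/, leaving /k/ as coda.
Between /a/ (V2) and /a/ (V3): cluster /tj/ — /tj/ is itself a permitted onset, so the whole cluster goes right; preceding coda = ∅.
Putting it together: snok.pja.tjakg.
Classifying each syllable: /snok/ (closed), /pja/ (open), /tjakg/ (closed).
Open syllables: 1.

1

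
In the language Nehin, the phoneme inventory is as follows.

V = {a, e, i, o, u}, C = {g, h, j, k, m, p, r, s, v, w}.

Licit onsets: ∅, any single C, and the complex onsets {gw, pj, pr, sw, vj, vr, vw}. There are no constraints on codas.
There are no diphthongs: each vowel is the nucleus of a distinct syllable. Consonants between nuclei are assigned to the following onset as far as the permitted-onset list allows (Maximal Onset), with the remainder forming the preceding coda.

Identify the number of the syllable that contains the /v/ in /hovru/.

Nuclei (vowels): o, u → 2 syllables.
Between /o/ (V1) and /u/ (V2): /vr/ — entire cluster is a permitted onset → onset /vr/, coda ∅.
Result: ho.vru.
The /v/ is in the onset of syllable 2 (/vru/).

2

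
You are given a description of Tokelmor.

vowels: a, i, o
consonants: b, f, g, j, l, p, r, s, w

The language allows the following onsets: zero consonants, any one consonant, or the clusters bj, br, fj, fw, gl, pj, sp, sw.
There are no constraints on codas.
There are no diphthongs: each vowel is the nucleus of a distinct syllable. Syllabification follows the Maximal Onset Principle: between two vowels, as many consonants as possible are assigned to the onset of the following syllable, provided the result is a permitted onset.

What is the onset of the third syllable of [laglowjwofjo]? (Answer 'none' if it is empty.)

w

Nuclei (vowels): a, o, o, o → 4 syllables.
/a…o/ gap (V1→V2): /gl/ is a licit onset in full, so it all attaches to the next syllable.
/o…o/ gap (V2→V3): cluster /wjw/ — the longest permitted-onset suffix is /w/; onset = /w/, preceding coda = /wj/.
/o…o/ gap (V3→V4): /fj/ is a licit onset in full, so it all attaches to the next syllable.
Putting it together: la.glowj.wo.fjo.
Syllable 3 is /wo/: onset /w/, nucleus /o/, coda ∅.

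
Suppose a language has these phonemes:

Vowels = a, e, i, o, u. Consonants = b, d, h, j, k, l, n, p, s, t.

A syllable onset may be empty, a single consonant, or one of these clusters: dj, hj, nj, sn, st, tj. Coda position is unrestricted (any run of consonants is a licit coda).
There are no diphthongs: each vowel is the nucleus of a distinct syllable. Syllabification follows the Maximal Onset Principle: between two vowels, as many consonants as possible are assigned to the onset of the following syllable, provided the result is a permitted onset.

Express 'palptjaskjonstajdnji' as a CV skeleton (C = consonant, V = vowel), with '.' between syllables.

CVCC.CCVCC.CVC.CCVCC.CCV

The vowels are a, a, o, a, i — 5 nuclei, so 5 syllables.
Between /a/ (V1) and /a/ (V2): /lptj/ — longest licit onset from the right is /tj/, leaving /lp/ as coda.
Between /a/ (V2) and /o/ (V3): /skj/ splits as /sk/ + /j/ (/j/ is the longest suffix that is a licit onset).
Between /o/ (V3) and /a/ (V4): /nst/ — longest licit onset from the right is /st/, leaving /n/ as coda.
Between /a/ (V4) and /i/ (V5): /jdnj/ splits as /jd/ + /nj/ (/nj/ is the longest suffix that is a licit onset).
So the parse is palp.tjask.jon.stajd.nji.
Mapping each syllable to C/V: /palp/ → CVCC, /tjask/ → CCVCC, /jon/ → CVC, /stajd/ → CCVCC, /nji/ → CCV.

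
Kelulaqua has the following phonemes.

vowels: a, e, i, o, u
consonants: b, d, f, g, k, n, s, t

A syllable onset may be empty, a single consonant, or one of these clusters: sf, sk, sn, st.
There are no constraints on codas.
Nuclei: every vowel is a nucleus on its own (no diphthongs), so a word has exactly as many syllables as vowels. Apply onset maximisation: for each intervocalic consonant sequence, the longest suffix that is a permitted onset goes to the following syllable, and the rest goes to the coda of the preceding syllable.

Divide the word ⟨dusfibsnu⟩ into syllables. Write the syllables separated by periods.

Vowels present: u, i, u; each is a nucleus, giving 3 syllables.
Between /u/ (V1) and /i/ (V2): cluster /sf/ — /sf/ is itself a permitted onset, so the whole cluster goes right; preceding coda = ∅.
Between /i/ (V2) and /u/ (V3): /bsn/ splits as /b/ + /sn/ (/sn/ is the longest suffix that is a licit onset).

du.sfib.snu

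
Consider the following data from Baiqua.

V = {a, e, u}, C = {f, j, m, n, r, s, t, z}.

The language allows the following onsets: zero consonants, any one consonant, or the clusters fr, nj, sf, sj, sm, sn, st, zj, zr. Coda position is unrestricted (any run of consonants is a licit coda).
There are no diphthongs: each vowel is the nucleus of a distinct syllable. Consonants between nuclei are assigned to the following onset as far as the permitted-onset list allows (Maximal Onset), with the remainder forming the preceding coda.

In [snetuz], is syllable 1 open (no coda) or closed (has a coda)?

open

Vowels present: e, u; each is a nucleus, giving 2 syllables.
σ1/σ2 boundary: just /t/ — single C goes to the following onset.
So the parse is sne.tuz.
Syllable 1 is /sne/; it ends in its nucleus with no coda, so it is open.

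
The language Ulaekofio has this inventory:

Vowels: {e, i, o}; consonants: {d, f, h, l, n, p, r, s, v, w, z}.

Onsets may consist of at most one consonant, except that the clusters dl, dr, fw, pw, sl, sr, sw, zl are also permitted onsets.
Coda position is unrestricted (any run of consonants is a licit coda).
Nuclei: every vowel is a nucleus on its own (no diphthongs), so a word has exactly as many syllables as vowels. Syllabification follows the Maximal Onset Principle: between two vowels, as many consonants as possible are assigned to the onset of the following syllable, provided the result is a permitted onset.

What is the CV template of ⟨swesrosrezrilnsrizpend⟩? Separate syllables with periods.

CCV.CCV.CCVC.CVCC.CCVC.CVCC

Vowels present: e, o, e, i, i, e; each is a nucleus, giving 6 syllables.
Between /e/ (V1) and /o/ (V2): /sr/ — entire cluster is a permitted onset → onset /sr/, coda ∅.
Between /o/ (V2) and /e/ (V3): /sr/ is a licit onset in full, so it all attaches to the next syllable.
Between /e/ (V3) and /i/ (V4): /zr/; trying suffixes from longest down, /r/ is the first permitted one, so coda /z/ | onset /r/.
Between /i/ (V4) and /i/ (V5): /lnsr/ — longest licit onset from the right is /sr/, leaving /ln/ as coda.
Between /i/ (V5) and /e/ (V6): /zp/; trying suffixes from longest down, /p/ is the first permitted one, so coda /z/ | onset /p/.
So the parse is swe.sro.srez.riln.sriz.pend.
Mapping each syllable to C/V: /swe/ → CCV, /sro/ → CCV, /srez/ → CCVC, /riln/ → CVCC, /sriz/ → CCVC, /pend/ → CVCC.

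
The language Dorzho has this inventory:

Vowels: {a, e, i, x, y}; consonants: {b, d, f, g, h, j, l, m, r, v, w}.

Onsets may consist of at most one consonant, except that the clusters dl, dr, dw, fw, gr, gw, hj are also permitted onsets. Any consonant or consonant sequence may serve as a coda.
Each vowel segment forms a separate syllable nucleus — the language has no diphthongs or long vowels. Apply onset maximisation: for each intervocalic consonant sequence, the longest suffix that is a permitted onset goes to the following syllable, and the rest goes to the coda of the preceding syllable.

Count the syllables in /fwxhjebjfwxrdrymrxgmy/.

6

Nuclei (vowels): x, e, x, y, x, y → 6 syllables.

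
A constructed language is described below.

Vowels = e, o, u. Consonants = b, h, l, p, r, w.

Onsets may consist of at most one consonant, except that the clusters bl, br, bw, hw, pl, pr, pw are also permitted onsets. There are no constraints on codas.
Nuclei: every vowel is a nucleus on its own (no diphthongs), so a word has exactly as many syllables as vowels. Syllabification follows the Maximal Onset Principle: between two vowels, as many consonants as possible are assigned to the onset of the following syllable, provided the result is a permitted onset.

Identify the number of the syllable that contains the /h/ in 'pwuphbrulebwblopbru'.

The vowels are u, u, e, o, u — 5 nuclei, so 5 syllables.
/u…u/ gap (V1→V2): /phbr/ splits as /ph/ + /br/ (/br/ is the longest suffix that is a licit onset).
/u…e/ gap (V2→V3): just /l/ — single C goes to the following onset.
/e…o/ gap (V3→V4): /bwbl/; trying suffixes from longest down, /bl/ is the first permitted one, so coda /bw/ | onset /bl/.
/o…u/ gap (V4→V5): /pbr/; trying suffixes from longest down, /br/ is the first permitted one, so coda /p/ | onset /br/.
Putting it together: pwuph.bru.lebw.blop.bru.
The /h/ is in the coda of syllable 1 (/pwuph/).

1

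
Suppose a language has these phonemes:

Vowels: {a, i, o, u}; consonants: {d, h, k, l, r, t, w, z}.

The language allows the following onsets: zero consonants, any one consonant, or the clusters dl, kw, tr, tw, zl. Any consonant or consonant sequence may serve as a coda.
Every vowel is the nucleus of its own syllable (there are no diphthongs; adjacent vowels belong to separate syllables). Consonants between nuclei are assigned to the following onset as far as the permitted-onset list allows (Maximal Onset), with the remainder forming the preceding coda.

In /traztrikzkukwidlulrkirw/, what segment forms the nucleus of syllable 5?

The vowels are a, i, u, i, u, i — 6 nuclei, so 6 syllables.
The fifth nucleus (vowel 5 from the left) is /u/.

u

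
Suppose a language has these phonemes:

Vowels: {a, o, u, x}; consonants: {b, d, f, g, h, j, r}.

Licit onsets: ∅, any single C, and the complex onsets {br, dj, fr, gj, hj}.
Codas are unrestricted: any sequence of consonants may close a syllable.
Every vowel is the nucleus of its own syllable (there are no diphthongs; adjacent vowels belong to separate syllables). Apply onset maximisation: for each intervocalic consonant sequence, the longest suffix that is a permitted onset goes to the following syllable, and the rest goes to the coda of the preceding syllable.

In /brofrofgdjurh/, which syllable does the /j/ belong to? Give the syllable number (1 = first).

The vowels are o, o, u — 3 nuclei, so 3 syllables.
Between /o/ (V1) and /o/ (V2): /fr/ — entire cluster is a permitted onset → onset /fr/, coda ∅.
Between /o/ (V2) and /u/ (V3): /fgdj/; trying suffixes from longest down, /dj/ is the first permitted one, so coda /fg/ | onset /dj/.
Result: bro.frofg.djurh.
The /j/ is in the onset of syllable 3 (/djurh/).

3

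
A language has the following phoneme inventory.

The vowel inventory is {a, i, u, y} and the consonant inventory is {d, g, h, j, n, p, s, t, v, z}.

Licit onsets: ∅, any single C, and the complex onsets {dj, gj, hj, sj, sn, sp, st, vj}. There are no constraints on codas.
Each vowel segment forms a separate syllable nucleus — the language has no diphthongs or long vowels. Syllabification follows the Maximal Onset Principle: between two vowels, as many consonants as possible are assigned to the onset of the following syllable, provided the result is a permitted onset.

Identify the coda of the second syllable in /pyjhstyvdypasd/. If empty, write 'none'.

v

Nuclei (vowels): y, y, y, a → 4 syllables.
σ1/σ2 boundary: cluster /jhst/ — the longest permitted-onset suffix is /st/; onset = /st/, preceding coda = /jh/.
σ2/σ3 boundary: /vd/ — longest licit onset from the right is /d/, leaving /v/ as coda.
σ3/σ4 boundary: just /p/ — single C goes to the following onset.
Result: pyjh.styv.dy.pasd.
Syllable 2 is /styv/: onset /st/, nucleus /y/, coda /v/.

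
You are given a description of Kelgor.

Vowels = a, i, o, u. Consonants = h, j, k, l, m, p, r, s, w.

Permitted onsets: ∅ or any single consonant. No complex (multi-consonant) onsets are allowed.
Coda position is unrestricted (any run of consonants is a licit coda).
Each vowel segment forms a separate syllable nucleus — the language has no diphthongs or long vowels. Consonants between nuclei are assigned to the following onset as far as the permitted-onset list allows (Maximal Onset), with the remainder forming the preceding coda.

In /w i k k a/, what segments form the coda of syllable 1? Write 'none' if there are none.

The vowels are i, a — 2 nuclei, so 2 syllables.
Between /i/ (V1) and /a/ (V2): /kk/ splits as /k/ + /k/ (/k/ is the longest suffix that is a licit onset).
Putting it together: wik.ka.
Syllable 1 is /wik/: onset /w/, nucleus /i/, coda /k/.

k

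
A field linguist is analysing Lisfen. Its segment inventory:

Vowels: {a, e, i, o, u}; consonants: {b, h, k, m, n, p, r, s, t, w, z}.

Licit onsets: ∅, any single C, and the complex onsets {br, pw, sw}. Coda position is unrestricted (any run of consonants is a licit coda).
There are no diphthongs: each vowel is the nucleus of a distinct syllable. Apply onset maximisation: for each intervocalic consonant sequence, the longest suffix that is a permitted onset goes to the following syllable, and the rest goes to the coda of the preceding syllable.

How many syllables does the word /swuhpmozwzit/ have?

The vowels are u, o, i — 3 nuclei, so 3 syllables.

3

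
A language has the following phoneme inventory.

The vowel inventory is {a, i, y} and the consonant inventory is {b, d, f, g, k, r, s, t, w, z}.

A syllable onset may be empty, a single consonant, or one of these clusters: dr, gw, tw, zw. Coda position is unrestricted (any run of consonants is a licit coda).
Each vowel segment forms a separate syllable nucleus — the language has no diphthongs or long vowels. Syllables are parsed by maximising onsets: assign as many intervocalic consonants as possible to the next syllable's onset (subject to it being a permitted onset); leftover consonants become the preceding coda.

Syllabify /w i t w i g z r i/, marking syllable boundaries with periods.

Nuclei (vowels): i, i, i → 3 syllables.
V1 /i/ – V2 /i/: cluster /tw/ — /tw/ is itself a permitted onset, so the whole cluster goes right; preceding coda = ∅.
V2 /i/ – V3 /i/: cluster /gzr/ — the longest permitted-onset suffix is /r/; onset = /r/, preceding coda = /gz/.

wi.twigz.ri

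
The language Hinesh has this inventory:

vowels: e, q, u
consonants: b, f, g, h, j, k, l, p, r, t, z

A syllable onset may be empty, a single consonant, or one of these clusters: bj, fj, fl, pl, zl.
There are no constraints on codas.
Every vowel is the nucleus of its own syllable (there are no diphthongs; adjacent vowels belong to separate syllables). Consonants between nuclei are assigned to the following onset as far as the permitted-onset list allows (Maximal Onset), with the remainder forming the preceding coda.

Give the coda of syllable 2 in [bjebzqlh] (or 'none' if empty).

The vowels are e, q — 2 nuclei, so 2 syllables.
Between /e/ (V1) and /q/ (V2): cluster /bz/ — the longest permitted-onset suffix is /z/; onset = /z/, preceding coda = /b/.
Result: bjeb.zqlh.
Syllable 2 is /zqlh/: onset /z/, nucleus /q/, coda /lh/.

lh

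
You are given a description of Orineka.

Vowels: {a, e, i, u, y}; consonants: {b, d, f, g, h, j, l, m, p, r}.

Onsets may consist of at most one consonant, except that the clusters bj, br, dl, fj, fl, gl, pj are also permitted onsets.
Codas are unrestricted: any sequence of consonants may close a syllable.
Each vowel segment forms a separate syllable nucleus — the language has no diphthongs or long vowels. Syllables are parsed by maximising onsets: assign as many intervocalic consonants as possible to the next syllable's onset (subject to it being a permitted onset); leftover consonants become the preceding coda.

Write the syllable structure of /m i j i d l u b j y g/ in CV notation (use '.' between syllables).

Vowels present: i, i, u, y; each is a nucleus, giving 4 syllables.
σ1/σ2 boundary: /j/ → onset of the next syllable (single consonants are always licit onsets).
σ2/σ3 boundary: /dl/ is a licit onset in full, so it all attaches to the next syllable.
σ3/σ4 boundary: cluster /bj/ — /bj/ is itself a permitted onset, so the whole cluster goes right; preceding coda = ∅.
Result: mi.ji.dlu.bjyg.
Mapping each syllable to C/V: /mi/ → CV, /ji/ → CV, /dlu/ → CCV, /bjyg/ → CCVC.

CV.CV.CCV.CCVC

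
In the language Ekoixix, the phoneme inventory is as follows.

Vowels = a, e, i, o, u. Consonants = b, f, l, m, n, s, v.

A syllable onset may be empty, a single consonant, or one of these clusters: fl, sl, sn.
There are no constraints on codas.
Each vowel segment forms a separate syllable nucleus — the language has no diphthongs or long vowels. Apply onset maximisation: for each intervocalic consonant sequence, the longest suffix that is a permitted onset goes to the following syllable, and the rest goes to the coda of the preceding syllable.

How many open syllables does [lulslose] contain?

2

Vowels present: u, o, e; each is a nucleus, giving 3 syllables.
σ1/σ2 boundary: /lsl/; trying suffixes from longest down, /sl/ is the first permitted one, so coda /l/ | onset /sl/.
σ2/σ3 boundary: /s/ is a single consonant, so it becomes the next onset.
Putting it together: lul.slo.se.
Classifying each syllable: /lul/ (closed), /slo/ (open), /se/ (open).
Open syllables: 2.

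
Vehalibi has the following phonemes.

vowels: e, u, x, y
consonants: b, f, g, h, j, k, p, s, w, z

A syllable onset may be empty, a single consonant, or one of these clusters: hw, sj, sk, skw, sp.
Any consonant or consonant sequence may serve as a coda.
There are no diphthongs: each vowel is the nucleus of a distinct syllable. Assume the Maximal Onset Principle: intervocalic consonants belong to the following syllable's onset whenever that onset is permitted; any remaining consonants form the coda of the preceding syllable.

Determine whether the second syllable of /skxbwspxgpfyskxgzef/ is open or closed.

closed

The vowels are x, x, y, x, e — 5 nuclei, so 5 syllables.
V1 /x/ – V2 /x/: /bwsp/; trying suffixes from longest down, /sp/ is the first permitted one, so coda /bw/ | onset /sp/.
V2 /x/ – V3 /y/: cluster /gpf/ — the longest permitted-onset suffix is /f/; onset = /f/, preceding coda = /gp/.
V3 /y/ – V4 /x/: /sk/ is a licit onset in full, so it all attaches to the next syllable.
V4 /x/ – V5 /e/: /gz/ splits as /g/ + /z/ (/z/ is the longest suffix that is a licit onset).
Result: skxbw.spxgp.fy.skxg.zef.
Syllable 2 is /spxgp/ with coda /gp/, so it is closed.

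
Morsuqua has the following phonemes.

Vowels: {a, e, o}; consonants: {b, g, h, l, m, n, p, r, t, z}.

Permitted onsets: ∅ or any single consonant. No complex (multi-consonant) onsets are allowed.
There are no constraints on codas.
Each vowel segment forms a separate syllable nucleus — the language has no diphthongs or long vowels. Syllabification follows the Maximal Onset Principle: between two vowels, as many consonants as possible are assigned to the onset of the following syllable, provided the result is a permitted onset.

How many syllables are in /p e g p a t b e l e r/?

4

The vowels are e, a, e, e — 4 nuclei, so 4 syllables.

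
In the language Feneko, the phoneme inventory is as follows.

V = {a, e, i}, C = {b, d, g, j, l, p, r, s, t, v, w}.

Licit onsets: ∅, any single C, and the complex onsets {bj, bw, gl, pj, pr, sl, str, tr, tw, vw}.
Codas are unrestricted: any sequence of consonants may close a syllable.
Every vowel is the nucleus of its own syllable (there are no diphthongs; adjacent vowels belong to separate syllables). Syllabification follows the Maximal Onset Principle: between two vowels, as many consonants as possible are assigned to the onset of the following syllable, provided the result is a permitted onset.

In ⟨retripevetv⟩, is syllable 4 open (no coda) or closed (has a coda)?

closed

Vowels present: e, i, e, e; each is a nucleus, giving 4 syllables.
/e…i/ gap (V1→V2): /tr/ — entire cluster is a permitted onset → onset /tr/, coda ∅.
/i…e/ gap (V2→V3): /p/ → onset of the next syllable (single consonants are always licit onsets).
/e…e/ gap (V3→V4): just /v/ — single C goes to the following onset.
So the parse is re.tri.pe.vetv.
Syllable 4 is /vetv/ with coda /tv/, so it is closed.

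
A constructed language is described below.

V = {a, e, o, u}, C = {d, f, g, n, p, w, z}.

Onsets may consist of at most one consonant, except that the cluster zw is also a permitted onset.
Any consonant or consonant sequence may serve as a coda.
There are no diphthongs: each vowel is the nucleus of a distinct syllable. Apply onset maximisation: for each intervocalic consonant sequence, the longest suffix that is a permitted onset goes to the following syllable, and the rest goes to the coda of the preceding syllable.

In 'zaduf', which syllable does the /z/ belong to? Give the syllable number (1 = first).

1

Nuclei (vowels): a, u → 2 syllables.
V1 /a/ – V2 /u/: /d/ is a single consonant, so it becomes the next onset.
Putting it together: za.duf.
The /z/ is in the onset of syllable 1 (/za/).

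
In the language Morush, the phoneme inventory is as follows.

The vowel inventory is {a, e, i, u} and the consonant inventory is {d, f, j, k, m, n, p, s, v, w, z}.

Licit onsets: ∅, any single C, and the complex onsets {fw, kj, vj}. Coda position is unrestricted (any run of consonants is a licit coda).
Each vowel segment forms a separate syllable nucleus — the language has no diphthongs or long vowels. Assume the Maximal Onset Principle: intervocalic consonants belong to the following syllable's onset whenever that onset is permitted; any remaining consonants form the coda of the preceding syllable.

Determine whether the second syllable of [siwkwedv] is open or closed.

closed

Nuclei (vowels): i, e → 2 syllables.
/i…e/ gap (V1→V2): /wkw/; trying suffixes from longest down, /w/ is the first permitted one, so coda /wk/ | onset /w/.
Result: siwk.wedv.
Syllable 2 is /wedv/ with coda /dv/, so it is closed.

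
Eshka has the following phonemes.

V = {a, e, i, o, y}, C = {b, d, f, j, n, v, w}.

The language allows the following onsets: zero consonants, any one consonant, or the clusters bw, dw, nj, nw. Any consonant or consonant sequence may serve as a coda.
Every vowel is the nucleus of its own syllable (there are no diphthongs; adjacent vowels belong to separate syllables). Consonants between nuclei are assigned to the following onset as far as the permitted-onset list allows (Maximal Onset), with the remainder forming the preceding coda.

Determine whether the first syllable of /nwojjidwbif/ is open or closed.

closed

Nuclei (vowels): o, i, i → 3 syllables.
V1 /o/ – V2 /i/: /jj/ splits as /j/ + /j/ (/j/ is the longest suffix that is a licit onset).
V2 /i/ – V3 /i/: /dwb/ — longest licit onset from the right is /b/, leaving /dw/ as coda.
So the parse is nwoj.jidw.bif.
Syllable 1 is /nwoj/ with coda /j/, so it is closed.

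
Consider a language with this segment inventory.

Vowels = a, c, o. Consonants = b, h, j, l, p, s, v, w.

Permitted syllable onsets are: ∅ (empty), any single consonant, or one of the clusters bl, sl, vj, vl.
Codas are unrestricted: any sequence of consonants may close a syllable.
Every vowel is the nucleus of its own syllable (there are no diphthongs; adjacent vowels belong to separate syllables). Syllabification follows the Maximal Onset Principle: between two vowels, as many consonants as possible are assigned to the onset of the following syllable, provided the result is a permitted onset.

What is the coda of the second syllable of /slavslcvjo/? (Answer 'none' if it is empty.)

none

The vowels are a, c, o — 3 nuclei, so 3 syllables.
Between /a/ (V1) and /c/ (V2): cluster /vsl/ — the longest permitted-onset suffix is /sl/; onset = /sl/, preceding coda = /v/.
Between /c/ (V2) and /o/ (V3): /vj/ is a licit onset in full, so it all attaches to the next syllable.
Syllabification: slav.slc.vjo.
Syllable 2 is /slc/: onset /sl/, nucleus /c/, coda ∅.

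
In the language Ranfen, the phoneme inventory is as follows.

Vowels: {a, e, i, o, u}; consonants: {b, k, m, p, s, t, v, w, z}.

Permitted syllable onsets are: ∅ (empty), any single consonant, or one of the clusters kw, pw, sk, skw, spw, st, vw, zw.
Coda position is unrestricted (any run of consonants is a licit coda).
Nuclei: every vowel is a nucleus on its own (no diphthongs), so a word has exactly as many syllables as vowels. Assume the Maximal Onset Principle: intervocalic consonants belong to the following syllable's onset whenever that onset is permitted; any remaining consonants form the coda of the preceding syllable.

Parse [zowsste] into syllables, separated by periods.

zows.ste

The vowels are o, e — 2 nuclei, so 2 syllables.
σ1/σ2 boundary: cluster /wsst/ — the longest permitted-onset suffix is /st/; onset = /st/, preceding coda = /ws/.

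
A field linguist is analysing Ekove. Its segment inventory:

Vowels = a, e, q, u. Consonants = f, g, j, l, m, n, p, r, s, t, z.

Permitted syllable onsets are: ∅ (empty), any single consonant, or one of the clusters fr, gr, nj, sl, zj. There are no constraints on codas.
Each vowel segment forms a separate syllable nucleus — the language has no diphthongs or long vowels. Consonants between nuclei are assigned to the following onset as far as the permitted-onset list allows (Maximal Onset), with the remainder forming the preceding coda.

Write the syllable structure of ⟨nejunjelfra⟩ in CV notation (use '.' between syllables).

CV.CV.CCVC.CCV

Vowels present: e, u, e, a; each is a nucleus, giving 4 syllables.
σ1/σ2 boundary: /j/ → onset of the next syllable (single consonants are always licit onsets).
σ2/σ3 boundary: cluster /nj/ — /nj/ is itself a permitted onset, so the whole cluster goes right; preceding coda = ∅.
σ3/σ4 boundary: /lfr/ splits as /l/ + /fr/ (/fr/ is the longest suffix that is a licit onset).
Result: ne.ju.njel.fra.
Mapping each syllable to C/V: /ne/ → CV, /ju/ → CV, /njel/ → CCVC, /fra/ → CCV.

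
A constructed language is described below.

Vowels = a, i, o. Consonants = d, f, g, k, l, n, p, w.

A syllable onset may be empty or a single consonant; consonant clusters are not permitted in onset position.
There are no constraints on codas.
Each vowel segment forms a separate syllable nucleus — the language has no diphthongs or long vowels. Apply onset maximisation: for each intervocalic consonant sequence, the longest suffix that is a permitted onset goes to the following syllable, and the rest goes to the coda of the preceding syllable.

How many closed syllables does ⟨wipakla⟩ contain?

1

Vowels present: i, a, a; each is a nucleus, giving 3 syllables.
/i…a/ gap (V1→V2): /p/ is a single consonant, so it becomes the next onset.
/a…a/ gap (V2→V3): cluster /kl/ — the longest permitted-onset suffix is /l/; onset = /l/, preceding coda = /k/.
Result: wi.pak.la.
Classifying each syllable: /wi/ (open), /pak/ (closed), /la/ (open).
Closed syllables: 1.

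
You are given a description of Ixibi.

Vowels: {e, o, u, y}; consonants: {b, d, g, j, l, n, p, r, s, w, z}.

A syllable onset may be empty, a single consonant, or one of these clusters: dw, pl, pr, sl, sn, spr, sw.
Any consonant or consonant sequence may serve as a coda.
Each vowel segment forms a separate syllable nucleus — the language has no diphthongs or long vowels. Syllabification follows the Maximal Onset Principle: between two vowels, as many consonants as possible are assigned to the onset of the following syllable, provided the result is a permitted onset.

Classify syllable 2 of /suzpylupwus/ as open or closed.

open

Vowels present: u, y, u, u; each is a nucleus, giving 4 syllables.
σ1/σ2 boundary: /zp/ splits as /z/ + /p/ (/p/ is the longest suffix that is a licit onset).
σ2/σ3 boundary: /l/ is a single consonant, so it becomes the next onset.
σ3/σ4 boundary: cluster /pw/ — the longest permitted-onset suffix is /w/; onset = /w/, preceding coda = /p/.
So the parse is suz.py.lup.wus.
Syllable 2 is /py/; it ends in its nucleus with no coda, so it is open.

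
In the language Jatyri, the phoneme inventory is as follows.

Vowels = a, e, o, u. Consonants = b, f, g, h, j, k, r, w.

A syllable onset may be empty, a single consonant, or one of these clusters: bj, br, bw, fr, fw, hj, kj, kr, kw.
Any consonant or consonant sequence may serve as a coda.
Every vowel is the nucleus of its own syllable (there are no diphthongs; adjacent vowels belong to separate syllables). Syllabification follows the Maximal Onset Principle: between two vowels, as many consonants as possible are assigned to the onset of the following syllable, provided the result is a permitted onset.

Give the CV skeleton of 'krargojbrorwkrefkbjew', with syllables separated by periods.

CCVC.CVC.CCVCC.CCVCC.CCVC

The vowels are a, o, o, e, e — 5 nuclei, so 5 syllables.
V1 /a/ – V2 /o/: /rg/ splits as /r/ + /g/ (/g/ is the longest suffix that is a licit onset).
V2 /o/ – V3 /o/: /jbr/; trying suffixes from longest down, /br/ is the first permitted one, so coda /j/ | onset /br/.
V3 /o/ – V4 /e/: /rwkr/ splits as /rw/ + /kr/ (/kr/ is the longest suffix that is a licit onset).
V4 /e/ – V5 /e/: /fkbj/ splits as /fk/ + /bj/ (/bj/ is the longest suffix that is a licit onset).
Putting it together: krar.goj.brorw.krefk.bjew.
Mapping each syllable to C/V: /krar/ → CCVC, /goj/ → CVC, /brorw/ → CCVCC, /krefk/ → CCVCC, /bjew/ → CCVC.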